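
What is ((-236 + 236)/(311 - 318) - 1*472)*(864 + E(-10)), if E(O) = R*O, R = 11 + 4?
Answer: -337008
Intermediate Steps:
R = 15
E(O) = 15*O
((-236 + 236)/(311 - 318) - 1*472)*(864 + E(-10)) = ((-236 + 236)/(311 - 318) - 1*472)*(864 + 15*(-10)) = (0/(-7) - 472)*(864 - 150) = (0*(-⅐) - 472)*714 = (0 - 472)*714 = -472*714 = -337008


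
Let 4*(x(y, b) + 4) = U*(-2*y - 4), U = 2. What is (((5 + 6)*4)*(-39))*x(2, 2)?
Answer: 13728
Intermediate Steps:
x(y, b) = -6 - y (x(y, b) = -4 + (2*(-2*y - 4))/4 = -4 + (2*(-4 - 2*y))/4 = -4 + (-8 - 4*y)/4 = -4 + (-2 - y) = -6 - y)
(((5 + 6)*4)*(-39))*x(2, 2) = (((5 + 6)*4)*(-39))*(-6 - 1*2) = ((11*4)*(-39))*(-6 - 2) = (44*(-39))*(-8) = -1716*(-8) = 13728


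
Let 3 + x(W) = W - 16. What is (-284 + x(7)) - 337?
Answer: -633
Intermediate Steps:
x(W) = -19 + W (x(W) = -3 + (W - 16) = -3 + (-16 + W) = -19 + W)
(-284 + x(7)) - 337 = (-284 + (-19 + 7)) - 337 = (-284 - 12) - 337 = -296 - 337 = -633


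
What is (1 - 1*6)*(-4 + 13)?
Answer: -45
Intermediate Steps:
(1 - 1*6)*(-4 + 13) = (1 - 6)*9 = -5*9 = -45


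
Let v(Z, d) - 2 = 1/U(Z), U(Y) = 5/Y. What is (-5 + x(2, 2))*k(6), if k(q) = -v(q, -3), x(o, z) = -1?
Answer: 96/5 ≈ 19.200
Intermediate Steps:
v(Z, d) = 2 + Z/5 (v(Z, d) = 2 + 1/(5/Z) = 2 + Z/5)
k(q) = -2 - q/5 (k(q) = -(2 + q/5) = -2 - q/5)
(-5 + x(2, 2))*k(6) = (-5 - 1)*(-2 - ⅕*6) = -6*(-2 - 6/5) = -6*(-16/5) = 96/5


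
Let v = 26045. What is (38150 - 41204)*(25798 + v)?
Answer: -158328522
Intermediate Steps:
(38150 - 41204)*(25798 + v) = (38150 - 41204)*(25798 + 26045) = -3054*51843 = -158328522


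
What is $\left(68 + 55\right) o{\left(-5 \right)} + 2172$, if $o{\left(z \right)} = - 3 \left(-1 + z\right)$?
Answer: $4386$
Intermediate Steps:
$o{\left(z \right)} = 3 - 3 z$
$\left(68 + 55\right) o{\left(-5 \right)} + 2172 = \left(68 + 55\right) \left(3 - -15\right) + 2172 = 123 \left(3 + 15\right) + 2172 = 123 \cdot 18 + 2172 = 2214 + 2172 = 4386$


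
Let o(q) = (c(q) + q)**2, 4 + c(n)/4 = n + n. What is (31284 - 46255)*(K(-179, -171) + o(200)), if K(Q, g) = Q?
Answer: -47644863167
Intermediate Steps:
c(n) = -16 + 8*n (c(n) = -16 + 4*(n + n) = -16 + 4*(2*n) = -16 + 8*n)
o(q) = (-16 + 9*q)**2 (o(q) = ((-16 + 8*q) + q)**2 = (-16 + 9*q)**2)
(31284 - 46255)*(K(-179, -171) + o(200)) = (31284 - 46255)*(-179 + (-16 + 9*200)**2) = -14971*(-179 + (-16 + 1800)**2) = -14971*(-179 + 1784**2) = -14971*(-179 + 3182656) = -14971*3182477 = -47644863167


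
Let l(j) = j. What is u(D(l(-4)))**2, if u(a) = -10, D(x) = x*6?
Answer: 100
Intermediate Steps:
D(x) = 6*x
u(D(l(-4)))**2 = (-10)**2 = 100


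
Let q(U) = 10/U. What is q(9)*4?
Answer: 40/9 ≈ 4.4444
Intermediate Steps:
q(9)*4 = (10/9)*4 = 40/9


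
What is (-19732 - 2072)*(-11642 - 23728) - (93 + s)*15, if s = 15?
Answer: 771205860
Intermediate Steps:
(-19732 - 2072)*(-11642 - 23728) - (93 + s)*15 = (-19732 - 2072)*(-11642 - 23728) - (93 + 15)*15 = -21804*(-35370) - 108*15 = 771207480 - 1*1620 = 771207480 - 1620 = 771205860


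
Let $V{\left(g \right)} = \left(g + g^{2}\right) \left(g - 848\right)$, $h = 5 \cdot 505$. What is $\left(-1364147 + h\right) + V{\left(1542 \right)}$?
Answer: $1649876742$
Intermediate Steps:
$h = 2525$
$V{\left(g \right)} = \left(-848 + g\right) \left(g + g^{2}\right)$ ($V{\left(g \right)} = \left(g + g^{2}\right) \left(-848 + g\right) = \left(-848 + g\right) \left(g + g^{2}\right)$)
$\left(-1364147 + h\right) + V{\left(1542 \right)} = \left(-1364147 + 2525\right) + 1542 \left(-848 + 1542^{2} - 1306074\right) = -1361622 + 1542 \left(-848 + 2377764 - 1306074\right) = -1361622 + 1542 \cdot 1070842 = -1361622 + 1651238364 = 1649876742$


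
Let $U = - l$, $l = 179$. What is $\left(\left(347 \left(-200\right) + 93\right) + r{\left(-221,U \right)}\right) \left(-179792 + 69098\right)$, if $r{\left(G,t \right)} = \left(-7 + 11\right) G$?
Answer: $7769722554$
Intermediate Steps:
$U = -179$ ($U = \left(-1\right) 179 = -179$)
$r{\left(G,t \right)} = 4 G$
$\left(\left(347 \left(-200\right) + 93\right) + r{\left(-221,U \right)}\right) \left(-179792 + 69098\right) = \left(\left(347 \left(-200\right) + 93\right) + 4 \left(-221\right)\right) \left(-179792 + 69098\right) = \left(\left(-69400 + 93\right) - 884\right) \left(-110694\right) = \left(-69307 - 884\right) \left(-110694\right) = \left(-70191\right) \left(-110694\right) = 7769722554$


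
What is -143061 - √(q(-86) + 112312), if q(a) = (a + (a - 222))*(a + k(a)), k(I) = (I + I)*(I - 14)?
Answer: -143061 - 2*I*√1657651 ≈ -1.4306e+5 - 2575.0*I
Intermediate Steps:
k(I) = 2*I*(-14 + I) (k(I) = (2*I)*(-14 + I) = 2*I*(-14 + I))
q(a) = (-222 + 2*a)*(a + 2*a*(-14 + a)) (q(a) = (a + (a - 222))*(a + 2*a*(-14 + a)) = (a + (-222 + a))*(a + 2*a*(-14 + a)) = (-222 + 2*a)*(a + 2*a*(-14 + a)))
-143061 - √(q(-86) + 112312) = -143061 - √(2*(-86)*(2997 - 249*(-86) + 2*(-86)²) + 112312) = -143061 - √(2*(-86)*(2997 + 21414 + 2*7396) + 112312) = -143061 - √(2*(-86)*(2997 + 21414 + 14792) + 112312) = -143061 - √(2*(-86)*39203 + 112312) = -143061 - √(-6742916 + 112312) = -143061 - √(-6630604) = -143061 - 2*I*√1657651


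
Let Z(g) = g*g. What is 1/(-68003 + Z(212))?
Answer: -1/23059 ≈ -4.3367e-5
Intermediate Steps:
Z(g) = g**2
1/(-68003 + Z(212)) = 1/(-68003 + 212**2) = 1/(-68003 + 44944) = 1/(-23059) = -1/23059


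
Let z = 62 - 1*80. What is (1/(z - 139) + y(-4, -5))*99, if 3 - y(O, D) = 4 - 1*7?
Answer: 93159/157 ≈ 593.37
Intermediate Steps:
y(O, D) = 6 (y(O, D) = 3 - (4 - 1*7) = 3 - (4 - 7) = 3 - 1*(-3) = 3 + 3 = 6)
z = -18 (z = 62 - 80 = -18)
(1/(z - 139) + y(-4, -5))*99 = (1/(-18 - 139) + 6)*99 = (1/(-157) + 6)*99 = (-1/157 + 6)*99 = (941/157)*99 = 93159/157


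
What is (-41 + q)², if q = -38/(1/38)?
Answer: 2205225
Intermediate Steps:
q = -1444 (q = -38/1/38 = -38*38 = -1444)
(-41 + q)² = (-41 - 1444)² = (-1485)² = 2205225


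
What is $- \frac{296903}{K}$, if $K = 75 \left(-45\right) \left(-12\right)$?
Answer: $- \frac{296903}{40500} \approx -7.3309$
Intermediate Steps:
$K = 40500$ ($K = \left(-3375\right) \left(-12\right) = 40500$)
$- \frac{296903}{K} = - \frac{296903}{40500}$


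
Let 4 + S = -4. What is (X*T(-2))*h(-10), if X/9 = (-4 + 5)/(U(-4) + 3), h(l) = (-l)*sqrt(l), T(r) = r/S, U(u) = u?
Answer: -45*I*sqrt(10)/2 ≈ -71.151*I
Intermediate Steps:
S = -8 (S = -4 - 4 = -8)
T(r) = -r/8 (T(r) = r/(-8) = r*(-1/8) = -r/8)
h(l) = -l**(3/2)
X = -9 (X = 9*((-4 + 5)/(-4 + 3)) = 9*(1/(-1)) = 9*(1*(-1)) = 9*(-1) = -9)
(X*T(-2))*h(-10) = (-(-9)*(-2)/8)*(-(-10)**(3/2)) = (-9*1/4)*(-(-10)*I*sqrt(10)) = -45*I*sqrt(10)/2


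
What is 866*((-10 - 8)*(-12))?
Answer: 187056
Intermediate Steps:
866*((-10 - 8)*(-12)) = 866*(-18*(-12)) = 866*216 = 187056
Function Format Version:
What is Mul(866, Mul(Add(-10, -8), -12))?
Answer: 187056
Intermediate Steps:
Mul(866, Mul(Add(-10, -8), -12)) = Mul(866, Mul(-18, -12)) = Mul(866, 216) = 187056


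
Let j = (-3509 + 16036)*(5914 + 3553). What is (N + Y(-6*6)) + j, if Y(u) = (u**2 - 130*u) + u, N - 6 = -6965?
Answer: 118592090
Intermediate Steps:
j = 118593109 (j = 12527*9467 = 118593109)
N = -6959 (N = 6 - 6965 = -6959)
Y(u) = u**2 - 129*u
(N + Y(-6*6)) + j = (-6959 + (-6*6)*(-129 - 6*6)) + 118593109 = (-6959 - 36*(-129 - 36)) + 118593109 = (-6959 - 36*(-165)) + 118593109 = (-6959 + 5940) + 118593109 = -1019 + 118593109 = 118592090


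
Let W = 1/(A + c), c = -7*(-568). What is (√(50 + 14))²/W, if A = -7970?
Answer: -255616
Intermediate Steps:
c = 3976
W = -1/3994 (W = 1/(-7970 + 3976) = 1/(-3994) = -1/3994 ≈ -0.00025038)
(√(50 + 14))²/W = (√(50 + 14))²/(-1/3994) = (√64)²*(-3994) = 8²*(-3994) = 64*(-3994) = -255616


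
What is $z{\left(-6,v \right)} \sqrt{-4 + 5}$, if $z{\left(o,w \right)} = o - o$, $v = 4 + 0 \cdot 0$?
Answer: $0$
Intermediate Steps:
$v = 4$ ($v = 4 + 0 = 4$)
$z{\left(o,w \right)} = 0$
$z{\left(-6,v \right)} \sqrt{-4 + 5} = 0 \sqrt{-4 + 5} = 0 \sqrt{1} = 0 \cdot 1 = 0$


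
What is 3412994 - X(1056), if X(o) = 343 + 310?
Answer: 3412341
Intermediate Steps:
X(o) = 653
3412994 - X(1056) = 3412994 - 1*653 = 3412994 - 653 = 3412341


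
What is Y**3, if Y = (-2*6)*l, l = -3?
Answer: 46656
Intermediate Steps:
Y = 36 (Y = -2*6*(-3) = -12*(-3) = 36)
Y**3 = 36**3 = 46656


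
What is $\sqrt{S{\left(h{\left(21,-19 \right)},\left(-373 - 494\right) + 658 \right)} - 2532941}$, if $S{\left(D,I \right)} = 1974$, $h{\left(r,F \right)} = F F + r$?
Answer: $i \sqrt{2530967} \approx 1590.9 i$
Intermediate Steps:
$h{\left(r,F \right)} = r + F^{2}$ ($h{\left(r,F \right)} = F^{2} + r = r + F^{2}$)
$\sqrt{S{\left(h{\left(21,-19 \right)},\left(-373 - 494\right) + 658 \right)} - 2532941} = \sqrt{1974 - 2532941} = \sqrt{-2530967} = i \sqrt{2530967}$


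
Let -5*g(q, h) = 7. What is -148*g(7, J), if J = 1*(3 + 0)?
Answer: 1036/5 ≈ 207.20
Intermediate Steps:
J = 3 (J = 1*3 = 3)
g(q, h) = -7/5 (g(q, h) = -⅕*7 = -7/5)
-148*g(7, J) = -148*(-7/5) = 1036/5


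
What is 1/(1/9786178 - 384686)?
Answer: -9786178/3764605670107 ≈ -2.5995e-6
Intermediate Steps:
1/(1/9786178 - 384686) = 1/(-3764605670107/9786178) = -9786178/3764605670107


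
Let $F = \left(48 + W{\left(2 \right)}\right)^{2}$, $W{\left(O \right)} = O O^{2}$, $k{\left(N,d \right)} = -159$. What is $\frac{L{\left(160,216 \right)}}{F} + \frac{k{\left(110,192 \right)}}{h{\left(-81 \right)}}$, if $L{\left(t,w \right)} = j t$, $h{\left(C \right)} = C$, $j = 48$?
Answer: $\frac{5837}{1323} \approx 4.4119$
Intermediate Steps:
$W{\left(O \right)} = O^{3}$
$L{\left(t,w \right)} = 48 t$
$F = 3136$ ($F = \left(48 + 2^{3}\right)^{2} = \left(48 + 8\right)^{2} = 56^{2} = 3136$)
$\frac{L{\left(160,216 \right)}}{F} + \frac{k{\left(110,192 \right)}}{h{\left(-81 \right)}} = \frac{48 \cdot 160}{3136} - \frac{159}{-81} = 7680 \cdot \frac{1}{3136} - - \frac{53}{27} = \frac{120}{49} + \frac{53}{27} = \frac{5837}{1323}$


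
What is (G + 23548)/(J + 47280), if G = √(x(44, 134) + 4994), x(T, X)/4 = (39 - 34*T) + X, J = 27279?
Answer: 812/2571 + I*√298/74559 ≈ 0.31583 + 0.00023153*I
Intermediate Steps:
x(T, X) = 156 - 136*T + 4*X (x(T, X) = 4*((39 - 34*T) + X) = 4*(39 + X - 34*T) = 156 - 136*T + 4*X)
G = I*√298 (G = √((156 - 136*44 + 4*134) + 4994) = √((156 - 5984 + 536) + 4994) = √(-5292 + 4994) = √(-298) = I*√298 ≈ 17.263*I)
(G + 23548)/(J + 47280) = (I*√298 + 23548)/(27279 + 47280) = (23548 + I*√298)/74559 = (23548 + I*√298)*(1/74559) = 812/2571 + I*√298/74559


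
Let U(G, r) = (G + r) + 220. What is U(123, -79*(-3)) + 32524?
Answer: 33104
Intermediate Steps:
U(G, r) = 220 + G + r
U(123, -79*(-3)) + 32524 = (220 + 123 - 79*(-3)) + 32524 = (220 + 123 + 237) + 32524 = 580 + 32524 = 33104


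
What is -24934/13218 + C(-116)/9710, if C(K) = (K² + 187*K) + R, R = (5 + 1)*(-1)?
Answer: -87762974/32086695 ≈ -2.7352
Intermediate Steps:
R = -6 (R = 6*(-1) = -6)
C(K) = -6 + K² + 187*K (C(K) = (K² + 187*K) - 6 = -6 + K² + 187*K)
-24934/13218 + C(-116)/9710 = -24934/13218 + (-6 + (-116)² + 187*(-116))/9710 = -24934*1/13218 + (-6 + 13456 - 21692)*(1/9710) = -12467/6609 - 8242*1/9710 = -12467/6609 - 4121/4855 = -87762974/32086695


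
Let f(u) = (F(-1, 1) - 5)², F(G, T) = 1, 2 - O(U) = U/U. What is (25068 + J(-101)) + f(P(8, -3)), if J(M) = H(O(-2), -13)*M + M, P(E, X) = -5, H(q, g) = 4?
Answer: 24579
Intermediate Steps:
O(U) = 1 (O(U) = 2 - U/U = 2 - 1*1 = 2 - 1 = 1)
f(u) = 16 (f(u) = (1 - 5)² = (-4)² = 16)
J(M) = 5*M (J(M) = 4*M + M = 5*M)
(25068 + J(-101)) + f(P(8, -3)) = (25068 + 5*(-101)) + 16 = (25068 - 505) + 16 = 24563 + 16 = 24579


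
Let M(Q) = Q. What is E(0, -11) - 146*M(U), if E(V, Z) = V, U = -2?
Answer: 292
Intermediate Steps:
E(0, -11) - 146*M(U) = 0 - 146*(-2) = 0 + 292 = 292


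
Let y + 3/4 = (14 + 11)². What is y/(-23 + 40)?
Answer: 2497/68 ≈ 36.721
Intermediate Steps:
y = 2497/4 (y = -¾ + (14 + 11)² = -¾ + 25² = -¾ + 625 = 2497/4 ≈ 624.25)
y/(-23 + 40) = 2497/(4*(-23 + 40)) = (2497/4)/17 = (2497/4)*(1/17) = 2497/68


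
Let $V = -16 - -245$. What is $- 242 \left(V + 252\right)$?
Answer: $-116402$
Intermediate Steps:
$V = 229$ ($V = -16 + 245 = 229$)
$- 242 \left(V + 252\right) = - 242 \left(229 + 252\right) = \left(-242\right) 481 = -116402$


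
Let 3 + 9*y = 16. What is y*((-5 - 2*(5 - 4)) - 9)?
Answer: -208/9 ≈ -23.111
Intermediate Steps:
y = 13/9 (y = -⅓ + (⅑)*16 = -⅓ + 16/9 = 13/9 ≈ 1.4444)
y*((-5 - 2*(5 - 4)) - 9) = 13*((-5 - 2*(5 - 4)) - 9)/9 = 13*((-5 - 2*1) - 9)/9 = 13*((-5 - 2) - 9)/9 = 13*(-7 - 9)/9 = (13/9)*(-16) = -208/9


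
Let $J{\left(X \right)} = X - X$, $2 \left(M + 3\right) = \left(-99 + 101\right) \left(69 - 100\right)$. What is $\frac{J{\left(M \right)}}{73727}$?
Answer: $0$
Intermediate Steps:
$M = -34$ ($M = -3 + \frac{\left(-99 + 101\right) \left(69 - 100\right)}{2} = -3 + \frac{2 \left(-31\right)}{2} = -3 + \frac{1}{2} \left(-62\right) = -3 - 31 = -34$)
$J{\left(X \right)} = 0$
$\frac{J{\left(M \right)}}{73727} = \frac{0}{73727} = 0 \cdot \frac{1}{73727} = 0$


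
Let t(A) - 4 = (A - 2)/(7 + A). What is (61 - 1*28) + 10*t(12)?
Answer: 1487/19 ≈ 78.263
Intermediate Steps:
t(A) = 4 + (-2 + A)/(7 + A) (t(A) = 4 + (A - 2)/(7 + A) = 4 + (-2 + A)/(7 + A))
(61 - 1*28) + 10*t(12) = (61 - 1*28) + 10*((26 + 5*12)/(7 + 12)) = (61 - 28) + 10*((26 + 60)/19) = 33 + 10*((1/19)*86) = 33 + 10*(86/19) = 33 + 860/19 = 1487/19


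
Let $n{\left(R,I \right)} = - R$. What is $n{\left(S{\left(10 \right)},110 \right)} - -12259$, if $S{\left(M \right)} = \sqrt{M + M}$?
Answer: $12259 - 2 \sqrt{5} \approx 12255.0$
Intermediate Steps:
$S{\left(M \right)} = \sqrt{2} \sqrt{M}$ ($S{\left(M \right)} = \sqrt{2 M} = \sqrt{2} \sqrt{M}$)
$n{\left(S{\left(10 \right)},110 \right)} - -12259 = - \sqrt{2} \sqrt{10} - -12259 = - 2 \sqrt{5} + 12259 = 12259 - 2 \sqrt{5}$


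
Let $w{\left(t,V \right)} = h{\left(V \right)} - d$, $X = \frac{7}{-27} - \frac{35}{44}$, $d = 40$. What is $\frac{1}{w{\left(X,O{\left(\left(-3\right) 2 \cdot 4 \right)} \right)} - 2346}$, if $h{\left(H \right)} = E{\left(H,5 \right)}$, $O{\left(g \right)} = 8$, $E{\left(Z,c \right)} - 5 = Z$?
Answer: $- \frac{1}{2373} \approx -0.00042141$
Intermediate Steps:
$E{\left(Z,c \right)} = 5 + Z$
$h{\left(H \right)} = 5 + H$
$X = - \frac{1253}{1188}$ ($X = 7 \left(- \frac{1}{27}\right) - \frac{35}{44} = - \frac{7}{27} - \frac{35}{44} = - \frac{1253}{1188} \approx -1.0547$)
$w{\left(t,V \right)} = -35 + V$ ($w{\left(t,V \right)} = \left(5 + V\right) - 40 = -35 + V$)
$\frac{1}{w{\left(X,O{\left(\left(-3\right) 2 \cdot 4 \right)} \right)} - 2346} = \frac{1}{\left(-35 + 8\right) - 2346} = \frac{1}{-27 - 2346} = \frac{1}{-2373} = - \frac{1}{2373}$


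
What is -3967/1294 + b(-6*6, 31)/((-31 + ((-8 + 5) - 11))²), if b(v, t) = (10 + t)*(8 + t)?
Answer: -1988023/873450 ≈ -2.2761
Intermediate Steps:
b(v, t) = (8 + t)*(10 + t)
-3967/1294 + b(-6*6, 31)/((-31 + ((-8 + 5) - 11))²) = -3967/1294 + (80 + 31² + 18*31)/((-31 + ((-8 + 5) - 11))²) = -3967*1/1294 + (80 + 961 + 558)/((-31 + (-3 - 11))²) = -3967/1294 + 1599/((-31 - 14)²) = -3967/1294 + 1599/((-45)²) = -3967/1294 + 1599/2025 = -3967/1294 + 1599*(1/2025) = -3967/1294 + 533/675 = -1988023/873450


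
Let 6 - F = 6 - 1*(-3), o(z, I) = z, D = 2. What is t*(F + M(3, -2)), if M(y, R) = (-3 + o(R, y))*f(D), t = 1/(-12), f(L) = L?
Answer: 13/12 ≈ 1.0833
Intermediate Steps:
t = -1/12 ≈ -0.083333
F = -3 (F = 6 - (6 - 1*(-3)) = 6 - (6 + 3) = 6 - 1*9 = 6 - 9 = -3)
M(y, R) = -6 + 2*R (M(y, R) = (-3 + R)*2 = -6 + 2*R)
t*(F + M(3, -2)) = -(-3 + (-6 + 2*(-2)))/12 = -(-3 + (-6 - 4))/12 = -(-3 - 10)/12 = -1/12*(-13) = 13/12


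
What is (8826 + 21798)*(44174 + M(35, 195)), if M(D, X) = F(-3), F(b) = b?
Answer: 1352692704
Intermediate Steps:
M(D, X) = -3
(8826 + 21798)*(44174 + M(35, 195)) = (8826 + 21798)*(44174 - 3) = 30624*44171 = 1352692704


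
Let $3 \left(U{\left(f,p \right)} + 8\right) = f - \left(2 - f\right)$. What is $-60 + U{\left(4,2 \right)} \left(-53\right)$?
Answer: $258$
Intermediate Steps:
$U{\left(f,p \right)} = - \frac{26}{3} + \frac{2 f}{3}$ ($U{\left(f,p \right)} = -8 + \frac{f - \left(2 - f\right)}{3} = -8 + \frac{f + \left(-2 + f\right)}{3} = -8 + \frac{-2 + 2 f}{3} = -8 + \left(- \frac{2}{3} + \frac{2 f}{3}\right) = - \frac{26}{3} + \frac{2 f}{3}$)
$-60 + U{\left(4,2 \right)} \left(-53\right) = -60 + \left(- \frac{26}{3} + \frac{2}{3} \cdot 4\right) \left(-53\right) = -60 + \left(- \frac{26}{3} + \frac{8}{3}\right) \left(-53\right) = -60 - -318 = -60 + 318 = 258$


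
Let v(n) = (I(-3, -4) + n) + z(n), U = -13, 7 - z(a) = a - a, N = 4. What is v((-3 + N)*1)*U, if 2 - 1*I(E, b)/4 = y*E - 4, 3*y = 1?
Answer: -468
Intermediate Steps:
y = 1/3 (y = (1/3)*1 = 1/3 ≈ 0.33333)
I(E, b) = 24 - 4*E/3 (I(E, b) = 8 - 4*(E/3 - 4) = 8 - 4*(-4 + E/3) = 8 + (16 - 4*E/3) = 24 - 4*E/3)
z(a) = 7 (z(a) = 7 - (a - a) = 7 - 1*0 = 7 + 0 = 7)
v(n) = 35 + n (v(n) = ((24 - 4/3*(-3)) + n) + 7 = ((24 + 4) + n) + 7 = (28 + n) + 7 = 35 + n)
v((-3 + N)*1)*U = (35 + (-3 + 4)*1)*(-13) = (35 + 1*1)*(-13) = (35 + 1)*(-13) = 36*(-13) = -468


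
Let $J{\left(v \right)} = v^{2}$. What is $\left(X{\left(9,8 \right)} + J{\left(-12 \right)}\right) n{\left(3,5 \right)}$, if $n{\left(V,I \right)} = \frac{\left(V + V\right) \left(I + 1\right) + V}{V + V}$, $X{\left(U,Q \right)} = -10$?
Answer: $871$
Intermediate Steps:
$n{\left(V,I \right)} = \frac{V + 2 V \left(1 + I\right)}{2 V}$ ($n{\left(V,I \right)} = \frac{2 V \left(1 + I\right) + V}{2 V} = \left(2 V \left(1 + I\right) + V\right) \frac{1}{2 V} = \left(V + 2 V \left(1 + I\right)\right) \frac{1}{2 V} = \frac{V + 2 V \left(1 + I\right)}{2 V}$)
$\left(X{\left(9,8 \right)} + J{\left(-12 \right)}\right) n{\left(3,5 \right)} = \left(-10 + \left(-12\right)^{2}\right) \left(\frac{3}{2} + 5\right) = \left(-10 + 144\right) \frac{13}{2} = 134 \cdot \frac{13}{2} = 871$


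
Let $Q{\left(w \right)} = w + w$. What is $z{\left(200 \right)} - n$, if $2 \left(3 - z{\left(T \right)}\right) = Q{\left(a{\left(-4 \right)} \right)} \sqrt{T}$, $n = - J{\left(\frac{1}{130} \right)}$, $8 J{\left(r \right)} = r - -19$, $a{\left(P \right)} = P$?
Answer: $\frac{5591}{1040} + 40 \sqrt{2} \approx 61.945$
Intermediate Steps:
$J{\left(r \right)} = \frac{19}{8} + \frac{r}{8}$ ($J{\left(r \right)} = \frac{r - -19}{8} = \frac{r + 19}{8} = \frac{19 + r}{8} = \frac{19}{8} + \frac{r}{8}$)
$Q{\left(w \right)} = 2 w$
$n = - \frac{2471}{1040}$ ($n = - (\frac{19}{8} + \frac{1}{8 \cdot 130}) = - (\frac{19}{8} + \frac{1}{8} \cdot \frac{1}{130}) = - (\frac{19}{8} + \frac{1}{1040}) = \left(-1\right) \frac{2471}{1040} = - \frac{2471}{1040} \approx -2.376$)
$z{\left(T \right)} = 3 + 4 \sqrt{T}$ ($z{\left(T \right)} = 3 - \frac{2 \left(-4\right) \sqrt{T}}{2} = 3 - \frac{\left(-8\right) \sqrt{T}}{2} = 3 + 4 \sqrt{T}$)
$z{\left(200 \right)} - n = \left(3 + 4 \sqrt{200}\right) - - \frac{2471}{1040} = \left(3 + 4 \cdot 10 \sqrt{2}\right) + \frac{2471}{1040} = \left(3 + 40 \sqrt{2}\right) + \frac{2471}{1040} = \frac{5591}{1040} + 40 \sqrt{2}$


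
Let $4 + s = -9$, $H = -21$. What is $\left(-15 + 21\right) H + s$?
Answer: $-139$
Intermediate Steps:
$s = -13$ ($s = -4 - 9 = -13$)
$\left(-15 + 21\right) H + s = \left(-15 + 21\right) \left(-21\right) - 13 = 6 \left(-21\right) - 13 = -126 - 13 = -139$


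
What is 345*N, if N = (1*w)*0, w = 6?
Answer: 0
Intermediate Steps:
N = 0 (N = (1*6)*0 = 6*0 = 0)
345*N = 345*0 = 0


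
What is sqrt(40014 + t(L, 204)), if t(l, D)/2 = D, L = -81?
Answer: sqrt(40422) ≈ 201.05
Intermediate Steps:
t(l, D) = 2*D
sqrt(40014 + t(L, 204)) = sqrt(40014 + 2*204) = sqrt(40014 + 408) = sqrt(40422)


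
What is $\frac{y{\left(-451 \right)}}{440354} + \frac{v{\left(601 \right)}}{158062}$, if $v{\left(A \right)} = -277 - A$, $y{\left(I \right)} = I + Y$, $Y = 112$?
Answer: $- \frac{220106915}{34801616974} \approx -0.0063246$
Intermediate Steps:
$y{\left(I \right)} = 112 + I$ ($y{\left(I \right)} = I + 112 = 112 + I$)
$\frac{y{\left(-451 \right)}}{440354} + \frac{v{\left(601 \right)}}{158062} = \frac{112 - 451}{440354} + \frac{-277 - 601}{158062} = \left(-339\right) \frac{1}{440354} + \left(-277 - 601\right) \frac{1}{158062} = - \frac{339}{440354} - \frac{439}{79031} = - \frac{220106915}{34801616974}$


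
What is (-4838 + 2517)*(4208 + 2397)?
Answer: -15330205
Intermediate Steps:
(-4838 + 2517)*(4208 + 2397) = -2321*6605 = -15330205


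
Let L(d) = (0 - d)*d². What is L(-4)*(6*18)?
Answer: 6912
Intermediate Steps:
L(d) = -d³ (L(d) = (-d)*d² = -d³)
L(-4)*(6*18) = (-1*(-4)³)*(6*18) = -1*(-64)*108 = 64*108 = 6912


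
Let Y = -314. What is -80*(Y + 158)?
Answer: 12480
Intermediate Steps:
-80*(Y + 158) = -80*(-314 + 158) = -80*(-156) = 12480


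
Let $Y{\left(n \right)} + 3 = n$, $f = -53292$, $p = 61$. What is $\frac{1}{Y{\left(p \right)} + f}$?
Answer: $- \frac{1}{53234} \approx -1.8785 \cdot 10^{-5}$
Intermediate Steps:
$Y{\left(n \right)} = -3 + n$
$\frac{1}{Y{\left(p \right)} + f} = \frac{1}{\left(-3 + 61\right) - 53292} = \frac{1}{58 - 53292} = \frac{1}{-53234} = - \frac{1}{53234}$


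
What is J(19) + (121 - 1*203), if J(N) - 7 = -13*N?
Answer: -322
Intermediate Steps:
J(N) = 7 - 13*N
J(19) + (121 - 1*203) = (7 - 13*19) + (121 - 1*203) = (7 - 247) + (121 - 203) = -240 - 82 = -322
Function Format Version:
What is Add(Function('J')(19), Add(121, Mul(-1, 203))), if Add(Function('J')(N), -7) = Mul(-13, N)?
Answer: -322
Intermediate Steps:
Function('J')(N) = Add(7, Mul(-13, N))
Add(Function('J')(19), Add(121, Mul(-1, 203))) = Add(Add(7, Mul(-13, 19)), Add(121, Mul(-1, 203))) = Add(Add(7, -247), Add(121, -203)) = Add(-240, -82) = -322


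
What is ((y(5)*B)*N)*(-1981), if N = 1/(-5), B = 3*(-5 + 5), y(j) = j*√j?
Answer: 0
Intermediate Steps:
y(j) = j^(3/2)
B = 0 (B = 3*0 = 0)
N = -⅕ ≈ -0.20000
((y(5)*B)*N)*(-1981) = ((5^(3/2)*0)*(-⅕))*(-1981) = (((5*√5)*0)*(-⅕))*(-1981) = (0*(-⅕))*(-1981) = 0*(-1981) = 0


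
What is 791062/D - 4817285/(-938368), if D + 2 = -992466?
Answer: 1009673485641/232825053056 ≈ 4.3366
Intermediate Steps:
D = -992468 (D = -2 - 992466 = -992468)
791062/D - 4817285/(-938368) = 791062/(-992468) - 4817285/(-938368) = 791062*(-1/992468) - 4817285*(-1/938368) = -395531/496234 + 4817285/938368 = 1009673485641/232825053056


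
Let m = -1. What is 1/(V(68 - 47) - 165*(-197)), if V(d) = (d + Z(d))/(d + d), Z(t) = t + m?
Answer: 42/1365251 ≈ 3.0764e-5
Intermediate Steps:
Z(t) = -1 + t (Z(t) = t - 1 = -1 + t)
V(d) = (-1 + 2*d)/(2*d) (V(d) = (d + (-1 + d))/(d + d) = (-1 + 2*d)/((2*d)) = (-1 + 2*d)*(1/(2*d)) = (-1 + 2*d)/(2*d))
1/(V(68 - 47) - 165*(-197)) = 1/((-½ + (68 - 47))/(68 - 47) - 165*(-197)) = 1/((-½ + 21)/21 + 32505) = 1/((1/21)*(41/2) + 32505) = 1/(41/42 + 32505) = 1/(1365251/42) = 42/1365251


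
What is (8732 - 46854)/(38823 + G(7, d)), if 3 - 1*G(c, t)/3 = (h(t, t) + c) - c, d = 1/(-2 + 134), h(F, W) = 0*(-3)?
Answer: -19061/19416 ≈ -0.98172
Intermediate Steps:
h(F, W) = 0
d = 1/132 ≈ 0.0075758
G(c, t) = 9 (G(c, t) = 9 - 3*((0 + c) - c) = 9 - 3*(c - c) = 9 - 3*0 = 9 + 0 = 9)
(8732 - 46854)/(38823 + G(7, d)) = (8732 - 46854)/(38823 + 9) = -38122/38832 = -38122*1/38832 = -19061/19416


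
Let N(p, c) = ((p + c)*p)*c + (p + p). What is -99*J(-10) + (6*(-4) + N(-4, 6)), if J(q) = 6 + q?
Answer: 316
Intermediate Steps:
N(p, c) = 2*p + c*p*(c + p) (N(p, c) = ((c + p)*p)*c + 2*p = (p*(c + p))*c + 2*p = c*p*(c + p) + 2*p = 2*p + c*p*(c + p))
-99*J(-10) + (6*(-4) + N(-4, 6)) = -99*(6 - 10) + (6*(-4) - 4*(2 + 6² + 6*(-4))) = -99*(-4) + (-24 - 4*(2 + 36 - 24)) = 396 + (-24 - 4*14) = 396 + (-24 - 56) = 396 - 80 = 316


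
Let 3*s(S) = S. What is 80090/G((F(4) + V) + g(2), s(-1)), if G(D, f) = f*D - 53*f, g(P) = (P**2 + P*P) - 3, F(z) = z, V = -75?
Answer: 240270/119 ≈ 2019.1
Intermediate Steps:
g(P) = -3 + 2*P**2 (g(P) = (P**2 + P**2) - 3 = 2*P**2 - 3 = -3 + 2*P**2)
s(S) = S/3
G(D, f) = -53*f + D*f (G(D, f) = D*f - 53*f = -53*f + D*f)
80090/G((F(4) + V) + g(2), s(-1)) = 80090/((((1/3)*(-1))*(-53 + ((4 - 75) + (-3 + 2*2**2))))) = 80090/((-(-53 + (-71 + (-3 + 2*4)))/3)) = 80090/((-(-53 + (-71 + (-3 + 8)))/3)) = 80090/((-(-53 + (-71 + 5))/3)) = 80090/((-(-53 - 66)/3)) = 80090/((-1/3*(-119))) = 80090/(119/3) = 80090*(3/119) = 240270/119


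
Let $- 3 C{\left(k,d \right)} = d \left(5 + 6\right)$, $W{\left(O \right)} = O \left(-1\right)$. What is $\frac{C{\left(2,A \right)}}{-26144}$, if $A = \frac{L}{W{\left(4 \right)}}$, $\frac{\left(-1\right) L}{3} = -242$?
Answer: $- \frac{1331}{52288} \approx -0.025455$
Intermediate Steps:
$W{\left(O \right)} = - O$
$L = 726$ ($L = \left(-3\right) \left(-242\right) = 726$)
$A = - \frac{363}{2}$ ($A = \frac{726}{\left(-1\right) 4} = \frac{726}{-4} = 726 \left(- \frac{1}{4}\right) = - \frac{363}{2} \approx -181.5$)
$C{\left(k,d \right)} = - \frac{11 d}{3}$ ($C{\left(k,d \right)} = - \frac{d \left(5 + 6\right)}{3} = - \frac{d 11}{3} = - \frac{11 d}{3}$)
$\frac{C{\left(2,A \right)}}{-26144} = \frac{\left(- \frac{11}{3}\right) \left(- \frac{363}{2}\right)}{-26144} = \frac{1331}{2} \left(- \frac{1}{26144}\right) = - \frac{1331}{52288}$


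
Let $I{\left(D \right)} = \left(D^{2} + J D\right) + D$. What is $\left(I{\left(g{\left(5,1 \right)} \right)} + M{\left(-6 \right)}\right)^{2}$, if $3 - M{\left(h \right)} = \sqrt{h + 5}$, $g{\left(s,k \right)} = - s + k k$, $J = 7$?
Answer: $\left(13 + i\right)^{2} \approx 168.0 + 26.0 i$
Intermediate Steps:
$g{\left(s,k \right)} = k^{2} - s$ ($g{\left(s,k \right)} = - s + k^{2} = k^{2} - s$)
$I{\left(D \right)} = D^{2} + 8 D$ ($I{\left(D \right)} = \left(D^{2} + 7 D\right) + D = D^{2} + 8 D$)
$M{\left(h \right)} = 3 - \sqrt{5 + h}$ ($M{\left(h \right)} = 3 - \sqrt{h + 5} = 3 - \sqrt{5 + h}$)
$\left(I{\left(g{\left(5,1 \right)} \right)} + M{\left(-6 \right)}\right)^{2} = \left(\left(1^{2} - 5\right) \left(8 + \left(1^{2} - 5\right)\right) + \left(3 - \sqrt{5 - 6}\right)\right)^{2} = \left(\left(1 - 5\right) \left(8 + \left(1 - 5\right)\right) + \left(3 - \sqrt{-1}\right)\right)^{2} = \left(- 4 \left(8 - 4\right) + \left(3 - i\right)\right)^{2} = \left(\left(-4\right) 4 + \left(3 - i\right)\right)^{2} = \left(-16 + \left(3 - i\right)\right)^{2} = \left(-13 - i\right)^{2}$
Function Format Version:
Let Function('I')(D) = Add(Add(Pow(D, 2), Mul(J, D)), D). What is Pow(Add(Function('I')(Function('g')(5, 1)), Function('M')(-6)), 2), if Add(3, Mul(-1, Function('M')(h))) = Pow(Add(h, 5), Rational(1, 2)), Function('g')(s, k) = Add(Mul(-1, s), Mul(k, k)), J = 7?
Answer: Pow(Add(13, I), 2) ≈ Add(168.00, Mul(26.000, I))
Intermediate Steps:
Function('g')(s, k) = Add(Pow(k, 2), Mul(-1, s)) (Function('g')(s, k) = Add(Mul(-1, s), Pow(k, 2)) = Add(Pow(k, 2), Mul(-1, s)))
Function('I')(D) = Add(Pow(D, 2), Mul(8, D)) (Function('I')(D) = Add(Add(Pow(D, 2), Mul(7, D)), D) = Add(Pow(D, 2), Mul(8, D)))
Function('M')(h) = Add(3, Mul(-1, Pow(Add(5, h), Rational(1, 2)))) (Function('M')(h) = Add(3, Mul(-1, Pow(Add(h, 5), Rational(1, 2)))) = Add(3, Mul(-1, Pow(Add(5, h), Rational(1, 2)))))
Pow(Add(Function('I')(Function('g')(5, 1)), Function('M')(-6)), 2) = Pow(Add(Mul(Add(Pow(1, 2), Mul(-1, 5)), Add(8, Add(Pow(1, 2), Mul(-1, 5)))), Add(3, Mul(-1, Pow(Add(5, -6), Rational(1, 2))))), 2) = Pow(Add(Mul(Add(1, -5), Add(8, Add(1, -5))), Add(3, Mul(-1, Pow(-1, Rational(1, 2))))), 2) = Pow(Add(Mul(-4, Add(8, -4)), Add(3, Mul(-1, I))), 2) = Pow(Add(Mul(-4, 4), Add(3, Mul(-1, I))), 2) = Pow(Add(-16, Add(3, Mul(-1, I))), 2) = Pow(Add(-13, Mul(-1, I)), 2)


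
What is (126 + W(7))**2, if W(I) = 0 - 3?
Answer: 15129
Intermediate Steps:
W(I) = -3
(126 + W(7))**2 = (126 - 3)**2 = 123**2 = 15129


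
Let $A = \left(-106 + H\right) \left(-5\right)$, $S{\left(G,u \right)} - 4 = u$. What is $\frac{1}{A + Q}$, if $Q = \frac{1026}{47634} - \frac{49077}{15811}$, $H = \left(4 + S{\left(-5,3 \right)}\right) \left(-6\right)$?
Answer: $\frac{125523529}{107563316318} \approx 0.001167$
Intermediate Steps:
$S{\left(G,u \right)} = 4 + u$
$H = -66$ ($H = \left(4 + \left(4 + 3\right)\right) \left(-6\right) = \left(4 + 7\right) \left(-6\right) = 11 \left(-6\right) = -66$)
$Q = - \frac{386918622}{125523529}$ ($Q = 1026 \cdot \frac{1}{47634} - \frac{49077}{15811} = \frac{171}{7939} - \frac{49077}{15811} = - \frac{386918622}{125523529} \approx -3.0824$)
$A = 860$ ($A = \left(-106 - 66\right) \left(-5\right) = \left(-172\right) \left(-5\right) = 860$)
$\frac{1}{A + Q} = \frac{1}{860 - \frac{386918622}{125523529}} = \frac{1}{\frac{107563316318}{125523529}} = \frac{125523529}{107563316318}$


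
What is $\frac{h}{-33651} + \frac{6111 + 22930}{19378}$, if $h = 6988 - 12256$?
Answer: $\frac{359780665}{217363026} \approx 1.6552$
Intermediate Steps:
$h = -5268$ ($h = 6988 - 12256 = -5268$)
$\frac{h}{-33651} + \frac{6111 + 22930}{19378} = - \frac{5268}{-33651} + \frac{6111 + 22930}{19378} = \left(-5268\right) \left(- \frac{1}{33651}\right) + 29041 \cdot \frac{1}{19378} = \frac{1756}{11217} + \frac{29041}{19378} = \frac{359780665}{217363026}$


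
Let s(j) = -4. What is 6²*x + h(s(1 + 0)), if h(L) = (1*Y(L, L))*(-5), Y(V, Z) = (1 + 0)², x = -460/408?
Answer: -775/17 ≈ -45.588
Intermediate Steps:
x = -115/102 (x = -460*1/408 = -115/102 ≈ -1.1275)
Y(V, Z) = 1 (Y(V, Z) = 1² = 1)
h(L) = -5 (h(L) = (1*1)*(-5) = 1*(-5) = -5)
6²*x + h(s(1 + 0)) = 6²*(-115/102) - 5 = 36*(-115/102) - 5 = -690/17 - 5 = -775/17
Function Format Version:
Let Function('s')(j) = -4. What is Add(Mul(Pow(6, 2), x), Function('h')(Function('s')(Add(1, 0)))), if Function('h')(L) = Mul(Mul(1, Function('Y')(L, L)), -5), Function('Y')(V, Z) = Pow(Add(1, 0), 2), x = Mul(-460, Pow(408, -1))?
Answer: Rational(-775, 17) ≈ -45.588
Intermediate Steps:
x = Rational(-115, 102) (x = Mul(-460, Rational(1, 408)) = Rational(-115, 102) ≈ -1.1275)
Function('Y')(V, Z) = 1 (Function('Y')(V, Z) = Pow(1, 2) = 1)
Function('h')(L) = -5 (Function('h')(L) = Mul(Mul(1, 1), -5) = Mul(1, -5) = -5)
Add(Mul(Pow(6, 2), x), Function('h')(Function('s')(Add(1, 0)))) = Add(Mul(Pow(6, 2), Rational(-115, 102)), -5) = Add(Mul(36, Rational(-115, 102)), -5) = Add(Rational(-690, 17), -5) = Rational(-775, 17)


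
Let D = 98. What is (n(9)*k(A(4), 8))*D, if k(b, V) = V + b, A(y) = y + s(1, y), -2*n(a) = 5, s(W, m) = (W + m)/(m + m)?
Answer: -24745/8 ≈ -3093.1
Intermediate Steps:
s(W, m) = (W + m)/(2*m) (s(W, m) = (W + m)/((2*m)) = (W + m)*(1/(2*m)) = (W + m)/(2*m))
n(a) = -5/2 (n(a) = -½*5 = -5/2)
A(y) = y + (1 + y)/(2*y)
(n(9)*k(A(4), 8))*D = -5*(8 + (½ + 4 + (½)/4))/2*98 = -5*(8 + (½ + 4 + (½)*(¼)))/2*98 = -5*(8 + (½ + 4 + ⅛))/2*98 = -5*(8 + 37/8)/2*98 = -5/2*101/8*98 = -505/16*98 = -24745/8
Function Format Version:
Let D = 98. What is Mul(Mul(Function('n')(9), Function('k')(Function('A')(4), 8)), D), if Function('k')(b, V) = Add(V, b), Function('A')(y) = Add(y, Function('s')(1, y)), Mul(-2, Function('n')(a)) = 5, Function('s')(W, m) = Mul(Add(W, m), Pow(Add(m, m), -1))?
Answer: Rational(-24745, 8) ≈ -3093.1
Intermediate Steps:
Function('s')(W, m) = Mul(Rational(1, 2), Pow(m, -1), Add(W, m)) (Function('s')(W, m) = Mul(Add(W, m), Pow(Mul(2, m), -1)) = Mul(Add(W, m), Mul(Rational(1, 2), Pow(m, -1))) = Mul(Rational(1, 2), Pow(m, -1), Add(W, m)))
Function('n')(a) = Rational(-5, 2) (Function('n')(a) = Mul(Rational(-1, 2), 5) = Rational(-5, 2))
Function('A')(y) = Add(y, Mul(Rational(1, 2), Pow(y, -1), Add(1, y)))
Mul(Mul(Function('n')(9), Function('k')(Function('A')(4), 8)), D) = Mul(Mul(Rational(-5, 2), Add(8, Add(Rational(1, 2), 4, Mul(Rational(1, 2), Pow(4, -1))))), 98) = Mul(Mul(Rational(-5, 2), Add(8, Add(Rational(1, 2), 4, Mul(Rational(1, 2), Rational(1, 4))))), 98) = Mul(Mul(Rational(-5, 2), Add(8, Add(Rational(1, 2), 4, Rational(1, 8)))), 98) = Mul(Mul(Rational(-5, 2), Add(8, Rational(37, 8))), 98) = Mul(Mul(Rational(-5, 2), Rational(101, 8)), 98) = Mul(Rational(-505, 16), 98) = Rational(-24745, 8)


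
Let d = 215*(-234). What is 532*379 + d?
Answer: 151318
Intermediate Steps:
d = -50310
532*379 + d = 532*379 - 50310 = 201628 - 50310 = 151318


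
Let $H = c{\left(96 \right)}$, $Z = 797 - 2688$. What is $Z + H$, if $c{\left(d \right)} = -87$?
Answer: $-1978$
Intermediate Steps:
$Z = -1891$ ($Z = 797 - 2688 = -1891$)
$H = -87$
$Z + H = -1891 - 87 = -1978$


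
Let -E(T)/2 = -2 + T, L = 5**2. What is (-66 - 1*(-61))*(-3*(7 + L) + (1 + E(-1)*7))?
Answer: 265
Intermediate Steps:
L = 25
E(T) = 4 - 2*T (E(T) = -2*(-2 + T) = 4 - 2*T)
(-66 - 1*(-61))*(-3*(7 + L) + (1 + E(-1)*7)) = (-66 - 1*(-61))*(-3*(7 + 25) + (1 + (4 - 2*(-1))*7)) = (-66 + 61)*(-3*32 + (1 + (4 + 2)*7)) = -5*(-96 + (1 + 6*7)) = -5*(-96 + (1 + 42)) = -5*(-96 + 43) = -5*(-53) = 265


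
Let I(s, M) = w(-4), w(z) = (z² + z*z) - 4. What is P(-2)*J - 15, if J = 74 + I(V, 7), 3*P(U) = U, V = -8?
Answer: -83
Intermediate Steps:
P(U) = U/3
w(z) = -4 + 2*z² (w(z) = (z² + z²) - 4 = 2*z² - 4 = -4 + 2*z²)
I(s, M) = 28 (I(s, M) = -4 + 2*(-4)² = -4 + 2*16 = -4 + 32 = 28)
J = 102 (J = 74 + 28 = 102)
P(-2)*J - 15 = ((⅓)*(-2))*102 - 15 = -⅔*102 - 15 = -68 - 15 = -83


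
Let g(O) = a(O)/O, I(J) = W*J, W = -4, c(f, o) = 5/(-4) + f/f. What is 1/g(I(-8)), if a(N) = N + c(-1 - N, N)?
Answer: 128/127 ≈ 1.0079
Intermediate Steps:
c(f, o) = -¼ (c(f, o) = 5*(-¼) + 1 = -5/4 + 1 = -¼)
a(N) = -¼ + N (a(N) = N - ¼ = -¼ + N)
I(J) = -4*J
g(O) = (-¼ + O)/O
1/g(I(-8)) = 1/((-¼ - 4*(-8))/((-4*(-8)))) = 1/((-¼ + 32)/32) = 1/((1/32)*(127/4)) = 1/(127/128) = 128/127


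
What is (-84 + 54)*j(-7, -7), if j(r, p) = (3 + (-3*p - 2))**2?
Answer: -14520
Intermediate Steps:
j(r, p) = (1 - 3*p)**2 (j(r, p) = (3 + (-2 - 3*p))**2 = (1 - 3*p)**2)
(-84 + 54)*j(-7, -7) = (-84 + 54)*(-1 + 3*(-7))**2 = -30*(-1 - 21)**2 = -30*(-22)**2 = -30*484 = -14520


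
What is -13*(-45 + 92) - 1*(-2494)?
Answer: 1883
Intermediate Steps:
-13*(-45 + 92) - 1*(-2494) = -13*47 + 2494 = -611 + 2494 = 1883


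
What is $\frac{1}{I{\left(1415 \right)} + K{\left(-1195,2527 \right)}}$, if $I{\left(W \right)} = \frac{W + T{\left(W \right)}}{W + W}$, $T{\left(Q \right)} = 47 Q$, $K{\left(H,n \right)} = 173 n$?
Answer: $\frac{1}{437195} \approx 2.2873 \cdot 10^{-6}$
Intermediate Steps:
$I{\left(W \right)} = 24$ ($I{\left(W \right)} = \frac{W + 47 W}{W + W} = \frac{48 W}{2 W} = 48 W \frac{1}{2 W} = 24$)
$\frac{1}{I{\left(1415 \right)} + K{\left(-1195,2527 \right)}} = \frac{1}{24 + 173 \cdot 2527} = \frac{1}{24 + 437171} = \frac{1}{437195}$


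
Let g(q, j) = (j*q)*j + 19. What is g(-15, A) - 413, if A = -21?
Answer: -7009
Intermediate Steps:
g(q, j) = 19 + q*j² (g(q, j) = q*j² + 19 = 19 + q*j²)
g(-15, A) - 413 = (19 - 15*(-21)²) - 413 = (19 - 15*441) - 413 = (19 - 6615) - 413 = -6596 - 413 = -7009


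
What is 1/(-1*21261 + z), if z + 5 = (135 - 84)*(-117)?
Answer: -1/27233 ≈ -3.6720e-5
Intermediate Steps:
z = -5972 (z = -5 + (135 - 84)*(-117) = -5 + 51*(-117) = -5 - 5967 = -5972)
1/(-1*21261 + z) = 1/(-1*21261 - 5972) = 1/(-21261 - 5972) = 1/(-27233) = -1/27233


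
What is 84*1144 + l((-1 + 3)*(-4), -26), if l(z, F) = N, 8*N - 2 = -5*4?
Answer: 384375/4 ≈ 96094.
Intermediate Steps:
N = -9/4 (N = ¼ + (-5*4)/8 = ¼ + (⅛)*(-20) = ¼ - 5/2 = -9/4 ≈ -2.2500)
l(z, F) = -9/4
84*1144 + l((-1 + 3)*(-4), -26) = 84*1144 - 9/4 = 96096 - 9/4 = 384375/4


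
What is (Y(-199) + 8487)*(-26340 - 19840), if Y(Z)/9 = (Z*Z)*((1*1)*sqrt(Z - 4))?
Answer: -391929660 - 16458967620*I*sqrt(203) ≈ -3.9193e+8 - 2.345e+11*I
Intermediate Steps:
Y(Z) = 9*Z**2*sqrt(-4 + Z) (Y(Z) = 9*((Z*Z)*((1*1)*sqrt(Z - 4))) = 9*(Z**2*(1*sqrt(-4 + Z))) = 9*(Z**2*sqrt(-4 + Z)) = 9*Z**2*sqrt(-4 + Z))
(Y(-199) + 8487)*(-26340 - 19840) = (9*(-199)**2*sqrt(-4 - 199) + 8487)*(-26340 - 19840) = (9*39601*sqrt(-203) + 8487)*(-46180) = (9*39601*(I*sqrt(203)) + 8487)*(-46180) = (356409*I*sqrt(203) + 8487)*(-46180) = (8487 + 356409*I*sqrt(203))*(-46180) = -391929660 - 16458967620*I*sqrt(203)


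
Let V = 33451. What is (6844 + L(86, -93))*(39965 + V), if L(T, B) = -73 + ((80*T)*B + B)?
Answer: -46484221392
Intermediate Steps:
L(T, B) = -73 + B + 80*B*T (L(T, B) = -73 + (80*B*T + B) = -73 + (B + 80*B*T) = -73 + B + 80*B*T)
(6844 + L(86, -93))*(39965 + V) = (6844 + (-73 - 93 + 80*(-93)*86))*(39965 + 33451) = (6844 + (-73 - 93 - 639840))*73416 = (6844 - 640006)*73416 = -633162*73416 = -46484221392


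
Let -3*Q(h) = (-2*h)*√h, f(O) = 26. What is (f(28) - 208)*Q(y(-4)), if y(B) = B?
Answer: 2912*I/3 ≈ 970.67*I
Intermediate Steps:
Q(h) = 2*h^(3/2)/3 (Q(h) = -(-2*h)*√h/3 = -(-2)*h^(3/2)/3 = 2*h^(3/2)/3)
(f(28) - 208)*Q(y(-4)) = (26 - 208)*(2*(-4)^(3/2)/3) = -364*(-8*I)/3 = -(-2912)*I/3 = 2912*I/3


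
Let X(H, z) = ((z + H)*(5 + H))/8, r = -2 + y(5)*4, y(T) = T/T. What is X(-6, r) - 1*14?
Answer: -27/2 ≈ -13.500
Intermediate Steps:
y(T) = 1
r = 2 (r = -2 + 1*4 = -2 + 4 = 2)
X(H, z) = (5 + H)*(H + z)/8 (X(H, z) = ((H + z)*(5 + H))*(1/8) = ((5 + H)*(H + z))*(1/8) = (5 + H)*(H + z)/8)
X(-6, r) - 1*14 = ((1/8)*(-6)**2 + (5/8)*(-6) + (5/8)*2 + (1/8)*(-6)*2) - 1*14 = ((1/8)*36 - 15/4 + 5/4 - 3/2) - 14 = (9/2 - 15/4 + 5/4 - 3/2) - 14 = 1/2 - 14 = -27/2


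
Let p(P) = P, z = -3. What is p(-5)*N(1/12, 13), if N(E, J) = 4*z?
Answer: 60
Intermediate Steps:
N(E, J) = -12 (N(E, J) = 4*(-3) = -12)
p(-5)*N(1/12, 13) = -5*(-12) = 60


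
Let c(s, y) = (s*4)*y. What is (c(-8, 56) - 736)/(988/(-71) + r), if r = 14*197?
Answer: -89744/97415 ≈ -0.92125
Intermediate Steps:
r = 2758
c(s, y) = 4*s*y (c(s, y) = (4*s)*y = 4*s*y)
(c(-8, 56) - 736)/(988/(-71) + r) = (4*(-8)*56 - 736)/(988/(-71) + 2758) = (-1792 - 736)/(988*(-1/71) + 2758) = -2528/(-988/71 + 2758) = -2528/194830/71 = -2528*71/194830 = -89744/97415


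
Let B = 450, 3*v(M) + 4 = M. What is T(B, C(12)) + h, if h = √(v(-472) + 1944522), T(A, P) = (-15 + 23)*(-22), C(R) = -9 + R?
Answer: -176 + √17499270/3 ≈ 1218.4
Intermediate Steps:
v(M) = -4/3 + M/3
T(A, P) = -176 (T(A, P) = 8*(-22) = -176)
h = √17499270/3 (h = √((-4/3 + (⅓)*(-472)) + 1944522) = √((-4/3 - 472/3) + 1944522) = √(-476/3 + 1944522) = √(5833090/3) = √17499270/3 ≈ 1394.4)
T(B, C(12)) + h = -176 + √17499270/3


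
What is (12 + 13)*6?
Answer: 150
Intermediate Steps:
(12 + 13)*6 = 25*6 = 150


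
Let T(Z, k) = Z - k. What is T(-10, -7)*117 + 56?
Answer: -295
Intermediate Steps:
T(-10, -7)*117 + 56 = (-10 - 1*(-7))*117 + 56 = (-10 + 7)*117 + 56 = -3*117 + 56 = -351 + 56 = -295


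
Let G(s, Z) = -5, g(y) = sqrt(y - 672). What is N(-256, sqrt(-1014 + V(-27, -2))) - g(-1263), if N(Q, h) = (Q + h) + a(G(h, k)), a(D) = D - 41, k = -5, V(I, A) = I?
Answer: -302 + I*sqrt(1041) - 3*I*sqrt(215) ≈ -302.0 - 11.724*I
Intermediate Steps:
g(y) = sqrt(-672 + y)
a(D) = -41 + D
N(Q, h) = -46 + Q + h (N(Q, h) = (Q + h) + (-41 - 5) = (Q + h) - 46 = -46 + Q + h)
N(-256, sqrt(-1014 + V(-27, -2))) - g(-1263) = (-46 - 256 + sqrt(-1014 - 27)) - sqrt(-672 - 1263) = (-46 - 256 + sqrt(-1041)) - sqrt(-1935) = (-46 - 256 + I*sqrt(1041)) - 3*I*sqrt(215) = (-302 + I*sqrt(1041)) - 3*I*sqrt(215) = -302 + I*sqrt(1041) - 3*I*sqrt(215)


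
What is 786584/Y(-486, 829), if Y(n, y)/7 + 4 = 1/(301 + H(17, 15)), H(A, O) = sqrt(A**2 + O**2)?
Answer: -283207209448/10072895 + 786584*sqrt(514)/10072895 ≈ -28114.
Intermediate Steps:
Y(n, y) = -28 + 7/(301 + sqrt(514)) (Y(n, y) = -28 + 7/(301 + sqrt(17**2 + 15**2)) = -28 + 7/(301 + sqrt(289 + 225)) = -28 + 7/(301 + sqrt(514)))
786584/Y(-486, 829) = 786584/(-2520329/90087 - 7*sqrt(514)/90087)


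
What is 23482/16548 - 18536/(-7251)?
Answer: 26500095/6666086 ≈ 3.9754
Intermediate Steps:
23482/16548 - 18536/(-7251) = 23482*(1/16548) - 18536*(-1/7251) = 11741/8274 + 18536/7251 = 26500095/6666086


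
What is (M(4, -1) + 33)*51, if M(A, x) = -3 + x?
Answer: 1479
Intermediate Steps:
(M(4, -1) + 33)*51 = ((-3 - 1) + 33)*51 = (-4 + 33)*51 = 29*51 = 1479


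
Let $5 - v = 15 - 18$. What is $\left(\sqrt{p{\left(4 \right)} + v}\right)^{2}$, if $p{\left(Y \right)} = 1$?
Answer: $9$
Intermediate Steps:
$v = 8$ ($v = 5 - \left(15 - 18\right) = 5 - -3 = 5 + 3 = 8$)
$\left(\sqrt{p{\left(4 \right)} + v}\right)^{2} = \left(\sqrt{1 + 8}\right)^{2} = \left(\sqrt{9}\right)^{2} = 3^{2} = 9$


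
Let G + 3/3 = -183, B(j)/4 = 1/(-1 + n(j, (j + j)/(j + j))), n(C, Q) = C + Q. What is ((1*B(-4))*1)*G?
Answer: 184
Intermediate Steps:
B(j) = 4/j (B(j) = 4/(-1 + (j + (j + j)/(j + j))) = 4/(-1 + (j + (2*j)/((2*j)))) = 4/(-1 + (j + (2*j)*(1/(2*j)))) = 4/(-1 + (j + 1)) = 4/(-1 + (1 + j)) = 4/j)
G = -184 (G = -1 - 183 = -184)
((1*B(-4))*1)*G = ((1*(4/(-4)))*1)*(-184) = ((1*(4*(-¼)))*1)*(-184) = ((1*(-1))*1)*(-184) = -1*1*(-184) = -1*(-184) = 184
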